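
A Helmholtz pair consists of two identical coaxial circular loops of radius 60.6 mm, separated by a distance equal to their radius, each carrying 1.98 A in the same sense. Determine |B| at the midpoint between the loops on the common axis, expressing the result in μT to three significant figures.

B ≈ 29.4 μT

Each loop contributes B = μ₀IR²/[2(R²+z²)^(3/2)] on the axis, with z measured from that loop.
Loop 1 (z = 0.0303 m): B₁ = 1.47×10⁻⁵ T. Loop 2 (z = 0.0303 m): B₂ = 1.47×10⁻⁵ T.
The fields add: B = B₁ + B₂ = 2.94×10⁻⁵ T.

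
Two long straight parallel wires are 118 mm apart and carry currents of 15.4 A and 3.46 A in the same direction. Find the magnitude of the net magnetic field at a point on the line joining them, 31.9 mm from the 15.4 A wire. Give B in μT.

B ≈ 88.5 μT

Each long wire gives B = μ₀I/(2πd). Distances are d₁ = 0.0319 m and d₂ = 0.0861 m.
B₁ = 9.66×10⁻⁵ T, B₂ = 8.04×10⁻⁶ T.
Between parallel currents the two contributions point in opposite directions, so they subtract. B = |B₁ − B₂| = |9.66×10⁻⁵ − 8.04×10⁻⁶| = 8.85×10⁻⁵ T.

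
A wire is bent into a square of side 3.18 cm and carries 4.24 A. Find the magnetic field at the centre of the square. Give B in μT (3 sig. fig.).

B ≈ 151 μT

Each side is a finite straight segment at perpendicular distance d = a/(2 tan(π/4)) = 0.0159 m from the centre, with end-angles ±π/4.
One side contributes B₁ = (μ₀I/4πd)·2 sin(π/4) = 3.77×10⁻⁵ T.
All 4 sides add in the same direction: B = 4 × 3.77×10⁻⁵ = 1.51×10⁻⁴ T.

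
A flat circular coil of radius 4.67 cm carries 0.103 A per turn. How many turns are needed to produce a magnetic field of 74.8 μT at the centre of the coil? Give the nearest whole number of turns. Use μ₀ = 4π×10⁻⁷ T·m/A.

For an N-turn coil, B = Nμ₀I/(2R). A single turn gives B₁ = 1.39×10⁻⁶ T with R = 0.0467 m.
N = B/B₁ = 7.48×10⁻⁵ / 1.39×10⁻⁶ = 53.98.

N = 54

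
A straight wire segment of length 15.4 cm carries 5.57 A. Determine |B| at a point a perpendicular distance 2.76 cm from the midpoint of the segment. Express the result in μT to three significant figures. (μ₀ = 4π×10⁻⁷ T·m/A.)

B ≈ 38.0 μT

For a finite straight segment, B = (μ₀I/4πd)(sinθ₁ + sinθ₂), where θ₁, θ₂ are the angles from the perpendicular to each end.
The perpendicular from the point meets the wire at its midpoint, so each end is L/2 = 0.077 m away along the wire.
sinθ₁ = 0.077/√(0.077²+0.0276²) = 0.9414; sinθ₂ = 0.077/√(0.077²+0.0276²) = 0.9414.
B = (4π×10⁻⁷ × 5.57) / (4π × 0.0276) × (0.9414 + 0.9414) = 3.80×10⁻⁵ T.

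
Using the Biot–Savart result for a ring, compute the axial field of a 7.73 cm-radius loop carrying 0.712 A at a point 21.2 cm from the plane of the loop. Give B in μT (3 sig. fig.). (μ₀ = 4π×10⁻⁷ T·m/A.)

On the axis of a circular loop, B = μ₀IR² / [2(R²+z²)^(3/2)].
R² + z² = (0.0773)² + (0.212)² = 0.05092 m², and (R²+z²)^(3/2) = 1.15×10⁻² m³.
B = (4π×10⁻⁷ × 0.712 × 0.005975) / (2 × 1.15×10⁻²) = 2.33×10⁻⁷ T.

B ≈ 0.233 μT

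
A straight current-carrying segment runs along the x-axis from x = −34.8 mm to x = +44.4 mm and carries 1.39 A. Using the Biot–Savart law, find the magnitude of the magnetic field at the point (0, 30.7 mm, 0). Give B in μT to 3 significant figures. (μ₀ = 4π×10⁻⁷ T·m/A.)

B ≈ 7.12 μT

For a finite straight segment, B = (μ₀I/4πd)(sinθ₁ + sinθ₂), where θ₁, θ₂ are the angles from the perpendicular to each end.
The perpendicular distance is d = 0.0307 m; the end-offsets along the wire are a = 0.0348 m and b = 0.0444 m.
sinθ₁ = 0.0348/√(0.0348²+0.0307²) = 0.7499; sinθ₂ = 0.0444/√(0.0444²+0.0307²) = 0.8225.
B = (4π×10⁻⁷ × 1.39) / (4π × 0.0307) × (0.7499 + 0.8225) = 7.12×10⁻⁶ T.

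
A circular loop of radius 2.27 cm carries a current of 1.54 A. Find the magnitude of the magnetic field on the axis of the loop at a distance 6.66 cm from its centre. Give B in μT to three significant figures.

On the axis of a circular loop, B = μ₀IR² / [2(R²+z²)^(3/2)].
R² + z² = (0.0227)² + (0.0666)² = 0.004951 m², and (R²+z²)^(3/2) = 3.48×10⁻⁴ m³.
B = (4π×10⁻⁷ × 1.54 × 0.0005153) / (2 × 3.48×10⁻⁴) = 1.43×10⁻⁶ T.

B ≈ 1.43 μT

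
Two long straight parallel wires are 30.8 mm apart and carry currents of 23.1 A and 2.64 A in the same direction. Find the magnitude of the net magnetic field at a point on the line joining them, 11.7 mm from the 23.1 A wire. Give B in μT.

B ≈ 367 μT

Each long wire gives B = μ₀I/(2πd). Distances are d₁ = 0.0117 m and d₂ = 0.0191 m.
B₁ = 3.95×10⁻⁴ T, B₂ = 2.76×10⁻⁵ T.
Between parallel currents the two contributions point in opposite directions, so they subtract. B = |B₁ − B₂| = |3.95×10⁻⁴ − 2.76×10⁻⁵| = 3.67×10⁻⁴ T.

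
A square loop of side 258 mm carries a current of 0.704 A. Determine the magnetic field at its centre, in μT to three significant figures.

Each side is a finite straight segment at perpendicular distance d = a/(2 tan(π/4)) = 0.129 m from the centre, with end-angles ±π/4.
One side contributes B₁ = (μ₀I/4πd)·2 sin(π/4) = 7.72×10⁻⁷ T.
All 4 sides add in the same direction: B = 4 × 7.72×10⁻⁷ = 3.09×10⁻⁶ T.

B ≈ 3.09 μT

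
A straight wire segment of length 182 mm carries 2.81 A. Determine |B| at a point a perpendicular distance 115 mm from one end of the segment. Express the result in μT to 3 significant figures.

B ≈ 2.07 μT

For a finite straight segment, B = (μ₀I/4πd)(sinθ₁ + sinθ₂), where θ₁, θ₂ are the angles from the perpendicular to each end.
The perpendicular foot is at one end, so the two end-offsets along the wire are 0 and L = 0.182 m.
sinθ₁ = 0/√(0²+0.115²) = 0.0000; sinθ₂ = 0.182/√(0.182²+0.115²) = 0.8454.
B = (4π×10⁻⁷ × 2.81) / (4π × 0.115) × (0.0000 + 0.8454) = 2.07×10⁻⁶ T.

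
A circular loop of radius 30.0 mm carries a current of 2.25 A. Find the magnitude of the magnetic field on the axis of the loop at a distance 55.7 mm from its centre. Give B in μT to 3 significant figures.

B ≈ 5.02 μT

On the axis of a circular loop, B = μ₀IR² / [2(R²+z²)^(3/2)].
R² + z² = (0.03)² + (0.0557)² = 0.004002 m², and (R²+z²)^(3/2) = 2.53×10⁻⁴ m³.
B = (4π×10⁻⁷ × 2.25 × 0.0009) / (2 × 2.53×10⁻⁴) = 5.02×10⁻⁶ T.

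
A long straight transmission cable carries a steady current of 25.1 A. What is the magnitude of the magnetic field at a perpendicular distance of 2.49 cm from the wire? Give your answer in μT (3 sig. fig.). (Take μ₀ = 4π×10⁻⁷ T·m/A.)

B ≈ 202 μT

For an infinitely long straight wire, B = μ₀I/(2πd).
B = (4π×10⁻⁷ × 25.1) / (2π × 0.0249) = 2.02×10⁻⁴ T.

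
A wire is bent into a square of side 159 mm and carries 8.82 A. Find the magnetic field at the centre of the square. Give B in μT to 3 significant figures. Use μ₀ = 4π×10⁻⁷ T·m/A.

B ≈ 62.8 μT

Each side is a finite straight segment at perpendicular distance d = a/(2 tan(π/4)) = 0.0795 m from the centre, with end-angles ±π/4.
One side contributes B₁ = (μ₀I/4πd)·2 sin(π/4) = 1.57×10⁻⁵ T.
All 4 sides add in the same direction: B = 4 × 1.57×10⁻⁵ = 6.28×10⁻⁵ T.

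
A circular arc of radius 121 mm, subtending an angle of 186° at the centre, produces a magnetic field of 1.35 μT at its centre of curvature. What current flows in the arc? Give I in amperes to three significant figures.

I ≈ 0.503 A

For a circular arc, B = μ₀Iφ/(4πR) with φ in radians; here φ = 3.246 rad.
So I = 4πRB/(μ₀φ) = 4π × 0.121 × 1.35×10⁻⁶ / (4π×10⁻⁷ × 3.246) = 0.503 A.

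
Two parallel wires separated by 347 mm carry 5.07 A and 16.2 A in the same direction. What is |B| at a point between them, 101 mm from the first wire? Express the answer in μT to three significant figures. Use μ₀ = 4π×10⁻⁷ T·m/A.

Each long wire gives B = μ₀I/(2πd). Distances are d₁ = 0.101 m and d₂ = 0.246 m.
B₁ = 1.00×10⁻⁵ T, B₂ = 1.32×10⁻⁵ T.
Between parallel currents the two contributions point in opposite directions, so they subtract. B = |B₁ − B₂| = |1.00×10⁻⁵ − 1.32×10⁻⁵| = 3.13×10⁻⁶ T.

B ≈ 3.13 μT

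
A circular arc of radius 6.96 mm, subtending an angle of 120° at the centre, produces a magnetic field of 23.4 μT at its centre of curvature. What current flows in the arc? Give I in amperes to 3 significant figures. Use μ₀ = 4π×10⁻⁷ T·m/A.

I ≈ 0.778 A

For a circular arc, B = μ₀Iφ/(4πR) with φ in radians; here φ = 2.094 rad.
So I = 4πRB/(μ₀φ) = 4π × 0.00696 × 2.34×10⁻⁵ / (4π×10⁻⁷ × 2.094) = 0.778 A.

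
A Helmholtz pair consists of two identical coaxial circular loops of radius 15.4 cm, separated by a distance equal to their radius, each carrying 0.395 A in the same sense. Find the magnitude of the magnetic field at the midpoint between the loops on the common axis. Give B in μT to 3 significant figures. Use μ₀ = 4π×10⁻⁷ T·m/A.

Each loop contributes B = μ₀IR²/[2(R²+z²)^(3/2)] on the axis, with z measured from that loop.
Loop 1 (z = 0.077 m): B₁ = 1.15×10⁻⁶ T. Loop 2 (z = 0.077 m): B₂ = 1.15×10⁻⁶ T.
The fields add: B = B₁ + B₂ = 2.31×10⁻⁶ T.

B ≈ 2.31 μT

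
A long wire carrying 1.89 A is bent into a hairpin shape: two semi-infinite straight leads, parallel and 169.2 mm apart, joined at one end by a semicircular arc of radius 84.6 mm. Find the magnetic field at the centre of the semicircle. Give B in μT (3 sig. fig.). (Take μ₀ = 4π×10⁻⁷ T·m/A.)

B ≈ 11.5 μT

The semicircular arc contributes B_arc = μ₀I·π/(4πR) = μ₀I/(4R) = 7.02×10⁻⁶ T.
Each semi-infinite lead is at perpendicular distance R = 0.0846 m from the centre, with the perpendicular foot at its near end, so it contributes μ₀I/(4πR); both point the same way, together 4.47×10⁻⁶ T.
Arc and leads all point the same direction: B = 7.02×10⁻⁶ + 4.47×10⁻⁶ = 1.15×10⁻⁵ T.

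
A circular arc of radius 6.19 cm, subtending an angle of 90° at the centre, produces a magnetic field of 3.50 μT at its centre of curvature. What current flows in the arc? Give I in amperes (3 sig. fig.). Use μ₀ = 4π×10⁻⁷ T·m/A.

I ≈ 1.38 A

For a circular arc, B = μ₀Iφ/(4πR) with φ in radians; here φ = 1.571 rad.
So I = 4πRB/(μ₀φ) = 4π × 0.0619 × 3.50×10⁻⁶ / (4π×10⁻⁷ × 1.571) = 1.38 A.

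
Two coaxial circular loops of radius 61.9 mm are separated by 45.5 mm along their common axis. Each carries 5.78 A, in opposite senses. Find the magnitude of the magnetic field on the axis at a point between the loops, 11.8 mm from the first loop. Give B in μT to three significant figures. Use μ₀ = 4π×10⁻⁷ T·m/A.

Each loop contributes B = μ₀IR²/[2(R²+z²)^(3/2)] on the axis, with z measured from that loop.
Loop 1 (z = 0.0118 m): B₁ = 5.56×10⁻⁵ T. Loop 2 (z = 0.0337 m): B₂ = 3.97×10⁻⁵ T.
The fields oppose: B = |B₁ − B₂| = 1.59×10⁻⁵ T.

B ≈ 15.9 μT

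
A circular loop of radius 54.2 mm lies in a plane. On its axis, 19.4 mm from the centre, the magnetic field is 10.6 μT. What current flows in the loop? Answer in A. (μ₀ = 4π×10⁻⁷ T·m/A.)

I ≈ 1.10 A

On the axis of a loop, B = μ₀IR²/[2(R²+z²)^(3/2)], so I = 2B(R²+z²)^(3/2)/(μ₀R²).
R² + z² = 0.002938 + 0.0003764 = 0.003314 m²; raised to 3/2 gives 1.91×10⁻⁴ m³.
I = 2 × 1.06×10⁻⁵ × 1.91×10⁻⁴ / (1.26×10⁻⁶ × 0.002938) = 1.10 A.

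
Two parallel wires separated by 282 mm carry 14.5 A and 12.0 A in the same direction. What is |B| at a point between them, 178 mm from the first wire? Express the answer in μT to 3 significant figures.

B ≈ 6.78 μT

Each long wire gives B = μ₀I/(2πd). Distances are d₁ = 0.178 m and d₂ = 0.104 m.
B₁ = 1.63×10⁻⁵ T, B₂ = 2.31×10⁻⁵ T.
Between parallel currents the two contributions point in opposite directions, so they subtract. B = |B₁ − B₂| = |1.63×10⁻⁵ − 2.31×10⁻⁵| = 6.78×10⁻⁶ T.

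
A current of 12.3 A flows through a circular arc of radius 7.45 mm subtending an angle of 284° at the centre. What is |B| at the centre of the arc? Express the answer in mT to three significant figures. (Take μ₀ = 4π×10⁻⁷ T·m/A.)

The Biot–Savart field of a circular arc at its centre is B = μ₀Iφ/(4πR), with φ = 4.957 rad.
B = (4π×10⁻⁷ × 12.3 × 4.957) / (4π × 0.00745) = 8.18×10⁻⁴ T.

B ≈ 0.818 mT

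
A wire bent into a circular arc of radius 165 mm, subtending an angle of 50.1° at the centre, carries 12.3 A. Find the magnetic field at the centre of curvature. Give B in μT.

B ≈ 6.52 μT

The Biot–Savart field of a circular arc at its centre is B = μ₀Iφ/(4πR), with φ = 0.8744 rad.
B = (4π×10⁻⁷ × 12.3 × 0.8744) / (4π × 0.165) = 6.52×10⁻⁶ T.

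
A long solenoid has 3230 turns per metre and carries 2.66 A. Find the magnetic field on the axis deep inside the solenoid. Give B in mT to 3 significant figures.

Inside a long solenoid, B = μ₀nI with n = 3230 turns/m.
B = 4π×10⁻⁷ × 3230 × 2.66 = 1.08×10⁻² T.

B ≈ 10.8 mT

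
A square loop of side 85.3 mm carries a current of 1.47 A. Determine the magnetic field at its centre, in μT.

Each side is a finite straight segment at perpendicular distance d = a/(2 tan(π/4)) = 0.04265 m from the centre, with end-angles ±π/4.
One side contributes B₁ = (μ₀I/4πd)·2 sin(π/4) = 4.87×10⁻⁶ T.
All 4 sides add in the same direction: B = 4 × 4.87×10⁻⁶ = 1.95×10⁻⁵ T.

B ≈ 19.5 μT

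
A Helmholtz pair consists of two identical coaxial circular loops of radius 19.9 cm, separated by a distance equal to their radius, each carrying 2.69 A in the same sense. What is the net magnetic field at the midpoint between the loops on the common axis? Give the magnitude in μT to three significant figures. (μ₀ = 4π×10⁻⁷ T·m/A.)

Each loop contributes B = μ₀IR²/[2(R²+z²)^(3/2)] on the axis, with z measured from that loop.
Loop 1 (z = 0.0995 m): B₁ = 6.08×10⁻⁶ T. Loop 2 (z = 0.0995 m): B₂ = 6.08×10⁻⁶ T.
The fields add: B = B₁ + B₂ = 1.22×10⁻⁵ T.

B ≈ 12.2 μT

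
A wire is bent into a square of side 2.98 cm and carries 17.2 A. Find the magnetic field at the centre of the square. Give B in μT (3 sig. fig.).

Each side is a finite straight segment at perpendicular distance d = a/(2 tan(π/4)) = 0.0149 m from the centre, with end-angles ±π/4.
One side contributes B₁ = (μ₀I/4πd)·2 sin(π/4) = 1.63×10⁻⁴ T.
All 4 sides add in the same direction: B = 4 × 1.63×10⁻⁴ = 6.53×10⁻⁴ T.

B ≈ 653 μT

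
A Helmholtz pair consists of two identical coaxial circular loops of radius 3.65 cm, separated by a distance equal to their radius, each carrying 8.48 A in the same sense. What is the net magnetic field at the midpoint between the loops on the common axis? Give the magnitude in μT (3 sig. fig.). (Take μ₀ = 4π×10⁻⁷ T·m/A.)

Each loop contributes B = μ₀IR²/[2(R²+z²)^(3/2)] on the axis, with z measured from that loop.
Loop 1 (z = 0.01825 m): B₁ = 1.04×10⁻⁴ T. Loop 2 (z = 0.01825 m): B₂ = 1.04×10⁻⁴ T.
The fields add: B = B₁ + B₂ = 2.09×10⁻⁴ T.

B ≈ 209 μT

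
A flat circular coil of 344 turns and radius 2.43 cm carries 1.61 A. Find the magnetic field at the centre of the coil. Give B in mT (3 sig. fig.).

B ≈ 14.3 mT

For an N-turn flat coil, B = Nμ₀I/(2R) with R = 0.0243 m.
B = 344 × 4.16×10⁻⁵ T = 1.43×10⁻² T.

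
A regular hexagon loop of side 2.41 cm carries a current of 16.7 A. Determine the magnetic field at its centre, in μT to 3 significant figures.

Each side is a finite straight segment at perpendicular distance d = a/(2 tan(π/6)) = 0.02087 m from the centre, with end-angles ±π/6.
One side contributes B₁ = (μ₀I/4πd)·2 sin(π/6) = 8.00×10⁻⁵ T.
All 6 sides add in the same direction: B = 6 × 8.00×10⁻⁵ = 4.80×10⁻⁴ T.

B ≈ 480 μT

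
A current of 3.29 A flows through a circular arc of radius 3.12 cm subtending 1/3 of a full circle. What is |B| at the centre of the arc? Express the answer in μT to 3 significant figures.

B ≈ 22.1 μT

The Biot–Savart field of a circular arc at its centre is B = μ₀Iφ/(4πR), with φ = 2.094 rad.
B = (4π×10⁻⁷ × 3.29 × 2.094) / (4π × 0.0312) = 2.21×10⁻⁵ T.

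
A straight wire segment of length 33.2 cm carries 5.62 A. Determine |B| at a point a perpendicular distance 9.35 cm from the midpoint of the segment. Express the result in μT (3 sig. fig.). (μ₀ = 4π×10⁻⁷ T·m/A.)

B ≈ 10.5 μT

For a finite straight segment, B = (μ₀I/4πd)(sinθ₁ + sinθ₂), where θ₁, θ₂ are the angles from the perpendicular to each end.
The perpendicular from the point meets the wire at its midpoint, so each end is L/2 = 0.166 m away along the wire.
sinθ₁ = 0.166/√(0.166²+0.0935²) = 0.8713; sinθ₂ = 0.166/√(0.166²+0.0935²) = 0.8713.
B = (4π×10⁻⁷ × 5.62) / (4π × 0.0935) × (0.8713 + 0.8713) = 1.05×10⁻⁵ T.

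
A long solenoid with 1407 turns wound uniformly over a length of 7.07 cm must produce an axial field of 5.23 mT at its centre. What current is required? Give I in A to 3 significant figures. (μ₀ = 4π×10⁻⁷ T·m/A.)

Inside a long solenoid B = μ₀nI with n = 1.990×10⁴ m⁻¹, so I = B/(μ₀n).
I = 5.23×10⁻³ / (4π×10⁻⁷ × 1.990×10⁴) = 0.209 A.

I ≈ 0.209 A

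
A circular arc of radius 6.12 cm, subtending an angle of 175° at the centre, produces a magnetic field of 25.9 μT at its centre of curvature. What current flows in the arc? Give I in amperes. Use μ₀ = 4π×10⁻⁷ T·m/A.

For a circular arc, B = μ₀Iφ/(4πR) with φ in radians; here φ = 3.054 rad.
So I = 4πRB/(μ₀φ) = 4π × 0.0612 × 2.59×10⁻⁵ / (4π×10⁻⁷ × 3.054) = 5.19 A.

I ≈ 5.19 A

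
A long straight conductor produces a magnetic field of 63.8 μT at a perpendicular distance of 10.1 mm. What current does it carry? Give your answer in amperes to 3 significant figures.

I ≈ 3.22 A

For a long straight wire B = μ₀I/(2πd), so I = 2πdB/μ₀.
I = 2π × 0.0101 × 6.38×10⁻⁵ / (4π×10⁻⁷) = 3.22 A.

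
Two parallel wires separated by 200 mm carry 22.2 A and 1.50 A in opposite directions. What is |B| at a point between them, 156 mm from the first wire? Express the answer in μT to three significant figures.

Each long wire gives B = μ₀I/(2πd). Distances are d₁ = 0.156 m and d₂ = 0.044 m.
B₁ = 2.85×10⁻⁵ T, B₂ = 6.82×10⁻⁶ T.
Between antiparallel currents both contributions point the same way, so they add. B = B₁ + B₂ = 2.85×10⁻⁵ + 6.82×10⁻⁶ = 3.53×10⁻⁵ T.

B ≈ 35.3 μT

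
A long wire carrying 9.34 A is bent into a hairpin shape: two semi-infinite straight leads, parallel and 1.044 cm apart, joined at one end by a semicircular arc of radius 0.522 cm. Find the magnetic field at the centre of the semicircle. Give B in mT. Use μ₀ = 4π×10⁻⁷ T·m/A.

The semicircular arc contributes B_arc = μ₀I·π/(4πR) = μ₀I/(4R) = 5.62×10⁻⁴ T.
Each semi-infinite lead is at perpendicular distance R = 0.00522 m from the centre, with the perpendicular foot at its near end, so it contributes μ₀I/(4πR); both point the same way, together 3.58×10⁻⁴ T.
Arc and leads all point the same direction: B = 5.62×10⁻⁴ + 3.58×10⁻⁴ = 9.20×10⁻⁴ T.

B ≈ 0.920 mT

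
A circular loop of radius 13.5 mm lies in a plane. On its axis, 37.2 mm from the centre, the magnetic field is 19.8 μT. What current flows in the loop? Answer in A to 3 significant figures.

On the axis of a loop, B = μ₀IR²/[2(R²+z²)^(3/2)], so I = 2B(R²+z²)^(3/2)/(μ₀R²).
R² + z² = 0.0001822 + 0.001384 = 0.001566 m²; raised to 3/2 gives 6.20×10⁻⁵ m³.
I = 2 × 1.98×10⁻⁵ × 6.20×10⁻⁵ / (1.26×10⁻⁶ × 0.0001822) = 10.7 A.

I ≈ 10.7 A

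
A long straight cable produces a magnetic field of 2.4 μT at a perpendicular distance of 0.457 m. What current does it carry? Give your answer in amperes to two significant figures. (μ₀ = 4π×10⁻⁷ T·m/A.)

For a long straight wire B = μ₀I/(2πd), so I = 2πdB/μ₀.
I = 2π × 0.457 × 2.40×10⁻⁶ / (4π×10⁻⁷) = 5.48 A.

I ≈ 5.5 A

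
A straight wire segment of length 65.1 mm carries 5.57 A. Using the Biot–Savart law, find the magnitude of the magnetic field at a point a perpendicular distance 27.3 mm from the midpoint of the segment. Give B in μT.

For a finite straight segment, B = (μ₀I/4πd)(sinθ₁ + sinθ₂), where θ₁, θ₂ are the angles from the perpendicular to each end.
The perpendicular from the point meets the wire at its midpoint, so each end is L/2 = 0.03255 m away along the wire.
sinθ₁ = 0.03255/√(0.03255²+0.0273²) = 0.7662; sinθ₂ = 0.03255/√(0.03255²+0.0273²) = 0.7662.
B = (4π×10⁻⁷ × 5.57) / (4π × 0.0273) × (0.7662 + 0.7662) = 3.13×10⁻⁵ T.

B ≈ 31.3 μT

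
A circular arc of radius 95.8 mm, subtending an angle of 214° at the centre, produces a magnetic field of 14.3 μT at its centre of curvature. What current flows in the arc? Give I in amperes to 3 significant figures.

I ≈ 3.67 A

For a circular arc, B = μ₀Iφ/(4πR) with φ in radians; here φ = 3.735 rad.
So I = 4πRB/(μ₀φ) = 4π × 0.0958 × 1.43×10⁻⁵ / (4π×10⁻⁷ × 3.735) = 3.67 A.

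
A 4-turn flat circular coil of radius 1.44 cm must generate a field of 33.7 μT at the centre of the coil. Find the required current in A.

For an N-turn coil, B = Nμ₀I/(2R) with R = 0.0144 m, so I = 2RB/(Nμ₀) = 2 × 0.0144 × 3.37×10⁻⁵ / (4 × 4π×10⁻⁷) = 0.193 A.

I ≈ 0.193 A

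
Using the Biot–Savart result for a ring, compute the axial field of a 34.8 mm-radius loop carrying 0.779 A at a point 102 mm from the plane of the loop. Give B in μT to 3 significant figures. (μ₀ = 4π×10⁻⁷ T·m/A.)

B ≈ 0.474 μT

On the axis of a circular loop, B = μ₀IR² / [2(R²+z²)^(3/2)].
R² + z² = (0.0348)² + (0.102)² = 0.01162 m², and (R²+z²)^(3/2) = 1.25×10⁻³ m³.
B = (4π×10⁻⁷ × 0.779 × 0.001211) / (2 × 1.25×10⁻³) = 4.74×10⁻⁷ T.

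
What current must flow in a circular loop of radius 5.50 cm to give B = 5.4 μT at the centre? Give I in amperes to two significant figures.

I ≈ 0.47 A

At the centre of a circular loop B = μ₀I/(2R), so I = 2RB/μ₀.
With R = 0.055 m, I = 2 × 0.055 × 5.40×10⁻⁶ / (4π×10⁻⁷) = 0.473 A.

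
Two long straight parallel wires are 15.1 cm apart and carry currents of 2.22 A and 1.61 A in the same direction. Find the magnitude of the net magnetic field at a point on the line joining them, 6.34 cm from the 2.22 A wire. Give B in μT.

Each long wire gives B = μ₀I/(2πd). Distances are d₁ = 0.0634 m and d₂ = 0.0876 m.
B₁ = 7.00×10⁻⁶ T, B₂ = 3.68×10⁻⁶ T.
Between parallel currents the two contributions point in opposite directions, so they subtract. B = |B₁ − B₂| = |7.00×10⁻⁶ − 3.68×10⁻⁶| = 3.33×10⁻⁶ T.

B ≈ 3.33 μT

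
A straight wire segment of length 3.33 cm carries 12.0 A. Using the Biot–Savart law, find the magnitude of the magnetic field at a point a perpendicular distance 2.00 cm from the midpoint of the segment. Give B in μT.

B ≈ 76.8 μT

For a finite straight segment, B = (μ₀I/4πd)(sinθ₁ + sinθ₂), where θ₁, θ₂ are the angles from the perpendicular to each end.
The perpendicular from the point meets the wire at its midpoint, so each end is L/2 = 0.01665 m away along the wire.
sinθ₁ = 0.01665/√(0.01665²+0.02²) = 0.6398; sinθ₂ = 0.01665/√(0.01665²+0.02²) = 0.6398.
B = (4π×10⁻⁷ × 12.0) / (4π × 0.02) × (0.6398 + 0.6398) = 7.68×10⁻⁵ T.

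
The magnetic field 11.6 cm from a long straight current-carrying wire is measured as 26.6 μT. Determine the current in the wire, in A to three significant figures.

I ≈ 15.4 A

For a long straight wire B = μ₀I/(2πd), so I = 2πdB/μ₀.
I = 2π × 0.116 × 2.66×10⁻⁵ / (4π×10⁻⁷) = 15.4 A.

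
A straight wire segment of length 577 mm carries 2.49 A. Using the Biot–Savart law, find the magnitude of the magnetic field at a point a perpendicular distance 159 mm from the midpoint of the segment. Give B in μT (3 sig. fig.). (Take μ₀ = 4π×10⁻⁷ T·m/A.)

For a finite straight segment, B = (μ₀I/4πd)(sinθ₁ + sinθ₂), where θ₁, θ₂ are the angles from the perpendicular to each end.
The perpendicular from the point meets the wire at its midpoint, so each end is L/2 = 0.2885 m away along the wire.
sinθ₁ = 0.2885/√(0.2885²+0.159²) = 0.8758; sinθ₂ = 0.2885/√(0.2885²+0.159²) = 0.8758.
B = (4π×10⁻⁷ × 2.49) / (4π × 0.159) × (0.8758 + 0.8758) = 2.74×10⁻⁶ T.

B ≈ 2.74 μT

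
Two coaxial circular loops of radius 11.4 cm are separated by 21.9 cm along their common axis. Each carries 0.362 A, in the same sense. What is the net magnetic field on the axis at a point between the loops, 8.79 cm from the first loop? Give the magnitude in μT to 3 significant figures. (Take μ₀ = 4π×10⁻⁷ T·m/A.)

Each loop contributes B = μ₀IR²/[2(R²+z²)^(3/2)] on the axis, with z measured from that loop.
Loop 1 (z = 0.0879 m): B₁ = 9.91×10⁻⁷ T. Loop 2 (z = 0.1311 m): B₂ = 5.64×10⁻⁷ T.
The fields add: B = B₁ + B₂ = 1.55×10⁻⁶ T.

B ≈ 1.55 μT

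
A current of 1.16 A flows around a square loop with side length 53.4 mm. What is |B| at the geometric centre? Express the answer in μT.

Each side is a finite straight segment at perpendicular distance d = a/(2 tan(π/4)) = 0.0267 m from the centre, with end-angles ±π/4.
One side contributes B₁ = (μ₀I/4πd)·2 sin(π/4) = 6.14×10⁻⁶ T.
All 4 sides add in the same direction: B = 4 × 6.14×10⁻⁶ = 2.46×10⁻⁵ T.

B ≈ 24.6 μT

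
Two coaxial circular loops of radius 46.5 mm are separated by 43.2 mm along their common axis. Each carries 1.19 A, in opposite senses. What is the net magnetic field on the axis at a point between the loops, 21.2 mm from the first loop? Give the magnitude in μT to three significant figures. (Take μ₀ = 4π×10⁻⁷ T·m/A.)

B ≈ 0.237 μT

Each loop contributes B = μ₀IR²/[2(R²+z²)^(3/2)] on the axis, with z measured from that loop.
Loop 1 (z = 0.0212 m): B₁ = 1.21×10⁻⁵ T. Loop 2 (z = 0.022 m): B₂ = 1.19×10⁻⁵ T.
The fields oppose: B = |B₁ − B₂| = 2.37×10⁻⁷ T.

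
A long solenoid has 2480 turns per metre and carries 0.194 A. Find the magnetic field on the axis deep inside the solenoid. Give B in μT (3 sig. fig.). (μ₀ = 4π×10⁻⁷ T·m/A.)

B ≈ 605 μT

Inside a long solenoid, B = μ₀nI with n = 2480 turns/m.
B = 4π×10⁻⁷ × 2480 × 0.194 = 6.05×10⁻⁴ T.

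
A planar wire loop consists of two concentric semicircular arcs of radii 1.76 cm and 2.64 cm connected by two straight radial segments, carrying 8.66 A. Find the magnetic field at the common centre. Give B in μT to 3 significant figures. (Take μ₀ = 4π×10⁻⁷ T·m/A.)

The radial connectors point toward the centre, so dl × r̂ = 0 and they contribute nothing.
Each semicircle gives μ₀I/(4R): inner arc 1.55×10⁻⁴ T, outer arc 1.03×10⁻⁴ T.
The two arcs carry current in opposite angular senses, so their fields oppose: B = |1.55×10⁻⁴ − 1.03×10⁻⁴| = 5.15×10⁻⁵ T.

B ≈ 51.5 μT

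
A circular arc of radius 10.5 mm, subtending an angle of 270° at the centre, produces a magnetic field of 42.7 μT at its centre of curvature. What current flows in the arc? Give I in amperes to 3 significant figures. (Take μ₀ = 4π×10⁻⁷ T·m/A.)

I ≈ 0.951 A

For a circular arc, B = μ₀Iφ/(4πR) with φ in radians; here φ = 4.712 rad.
So I = 4πRB/(μ₀φ) = 4π × 0.0105 × 4.27×10⁻⁵ / (4π×10⁻⁷ × 4.712) = 0.951 A.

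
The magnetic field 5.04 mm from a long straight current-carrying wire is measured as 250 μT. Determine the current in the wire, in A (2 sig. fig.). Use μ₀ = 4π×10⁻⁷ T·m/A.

For a long straight wire B = μ₀I/(2πd), so I = 2πdB/μ₀.
I = 2π × 0.00504 × 2.50×10⁻⁴ / (4π×10⁻⁷) = 6.30 A.

I ≈ 6.3 A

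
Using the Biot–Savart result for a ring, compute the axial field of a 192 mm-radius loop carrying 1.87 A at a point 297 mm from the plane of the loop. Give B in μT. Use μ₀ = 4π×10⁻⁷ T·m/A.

B ≈ 0.979 μT

On the axis of a circular loop, B = μ₀IR² / [2(R²+z²)^(3/2)].
R² + z² = (0.192)² + (0.297)² = 0.1251 m², and (R²+z²)^(3/2) = 4.42×10⁻² m³.
B = (4π×10⁻⁷ × 1.87 × 0.03686) / (2 × 4.42×10⁻²) = 9.79×10⁻⁷ T.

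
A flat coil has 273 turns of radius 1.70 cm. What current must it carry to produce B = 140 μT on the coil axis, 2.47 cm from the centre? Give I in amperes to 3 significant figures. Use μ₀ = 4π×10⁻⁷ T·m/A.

For an N-turn coil, B = Nμ₀IR²/[2(R²+z²)^(3/2)] with R = 0.017 m, z = 0.0247 m, so I = 2B(R²+z²)^(3/2)/(Nμ₀R²) = 2 × 1.40×10⁻⁴ × 2.70×10⁻⁵ / (273 × 4π×10⁻⁷ × 0.000289) = 7.61×10⁻² A.

I ≈ 0.0761 A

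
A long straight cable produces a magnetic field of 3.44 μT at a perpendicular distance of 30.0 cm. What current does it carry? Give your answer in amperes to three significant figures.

I ≈ 5.16 A

For a long straight wire B = μ₀I/(2πd), so I = 2πdB/μ₀.
I = 2π × 0.3 × 3.44×10⁻⁶ / (4π×10⁻⁷) = 5.16 A.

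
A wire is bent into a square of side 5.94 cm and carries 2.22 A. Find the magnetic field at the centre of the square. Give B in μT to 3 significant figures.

B ≈ 42.3 μT

Each side is a finite straight segment at perpendicular distance d = a/(2 tan(π/4)) = 0.0297 m from the centre, with end-angles ±π/4.
One side contributes B₁ = (μ₀I/4πd)·2 sin(π/4) = 1.06×10⁻⁵ T.
All 4 sides add in the same direction: B = 4 × 1.06×10⁻⁵ = 4.23×10⁻⁵ T.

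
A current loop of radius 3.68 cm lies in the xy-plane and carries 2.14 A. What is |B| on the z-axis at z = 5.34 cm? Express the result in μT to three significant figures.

On the axis of a circular loop, B = μ₀IR² / [2(R²+z²)^(3/2)].
R² + z² = (0.0368)² + (0.0534)² = 0.004206 m², and (R²+z²)^(3/2) = 2.73×10⁻⁴ m³.
B = (4π×10⁻⁷ × 2.14 × 0.001354) / (2 × 2.73×10⁻⁴) = 6.68×10⁻⁶ T.

B ≈ 6.68 μT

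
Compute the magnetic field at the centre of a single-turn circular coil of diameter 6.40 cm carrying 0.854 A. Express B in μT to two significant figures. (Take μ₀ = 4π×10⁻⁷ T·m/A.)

At the centre of a circular loop the Biot–Savart law gives B = μ₀I/(2R) (so R = 0.032 m).
B = (4π×10⁻⁷ × 0.854) / (2 × 0.032) = 1.68×10⁻⁵ T.

B ≈ 17 μT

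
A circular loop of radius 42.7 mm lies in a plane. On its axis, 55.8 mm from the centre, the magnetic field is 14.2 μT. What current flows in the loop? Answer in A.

On the axis of a loop, B = μ₀IR²/[2(R²+z²)^(3/2)], so I = 2B(R²+z²)^(3/2)/(μ₀R²).
R² + z² = 0.001823 + 0.003114 = 0.004937 m²; raised to 3/2 gives 3.47×10⁻⁴ m³.
I = 2 × 1.42×10⁻⁵ × 3.47×10⁻⁴ / (1.26×10⁻⁶ × 0.001823) = 4.30 A.

I ≈ 4.30 A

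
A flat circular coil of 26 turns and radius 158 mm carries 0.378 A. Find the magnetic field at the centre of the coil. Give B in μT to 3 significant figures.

B ≈ 39.1 μT

For an N-turn flat coil, B = Nμ₀I/(2R) with R = 0.158 m.
B = 26 × 1.50×10⁻⁶ T = 3.91×10⁻⁵ T.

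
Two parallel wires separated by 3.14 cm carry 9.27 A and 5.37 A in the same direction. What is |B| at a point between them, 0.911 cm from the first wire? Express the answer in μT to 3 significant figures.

B ≈ 155 μT

Each long wire gives B = μ₀I/(2πd). Distances are d₁ = 0.00911 m and d₂ = 0.02229 m.
B₁ = 2.04×10⁻⁴ T, B₂ = 4.82×10⁻⁵ T.
Between parallel currents the two contributions point in opposite directions, so they subtract. B = |B₁ − B₂| = |2.04×10⁻⁴ − 4.82×10⁻⁵| = 1.55×10⁻⁴ T.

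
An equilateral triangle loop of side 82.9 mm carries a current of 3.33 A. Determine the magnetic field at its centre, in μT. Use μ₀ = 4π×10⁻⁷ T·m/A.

Each side is a finite straight segment at perpendicular distance d = a/(2 tan(π/3)) = 0.02393 m from the centre, with end-angles ±π/3.
One side contributes B₁ = (μ₀I/4πd)·2 sin(π/3) = 2.41×10⁻⁵ T.
All 3 sides add in the same direction: B = 3 × 2.41×10⁻⁵ = 7.23×10⁻⁵ T.

B ≈ 72.3 μT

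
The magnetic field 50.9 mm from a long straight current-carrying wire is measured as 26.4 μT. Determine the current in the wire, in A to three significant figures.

For a long straight wire B = μ₀I/(2πd), so I = 2πdB/μ₀.
I = 2π × 0.0509 × 2.64×10⁻⁵ / (4π×10⁻⁷) = 6.72 A.

I ≈ 6.72 A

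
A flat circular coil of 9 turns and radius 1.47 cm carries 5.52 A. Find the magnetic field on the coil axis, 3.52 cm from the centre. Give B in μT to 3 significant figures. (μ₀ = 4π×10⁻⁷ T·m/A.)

B ≈ 122 μT

For an N-turn flat coil, B = Nμ₀IR²/[2(R²+z²)^(3/2)] with R = 0.0147 m, z = 0.0352 m.
B = 9 × 1.35×10⁻⁵ T = 1.22×10⁻⁴ T.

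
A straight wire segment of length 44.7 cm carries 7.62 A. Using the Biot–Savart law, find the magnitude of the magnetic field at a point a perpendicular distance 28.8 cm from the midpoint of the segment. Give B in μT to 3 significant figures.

B ≈ 3.24 μT

For a finite straight segment, B = (μ₀I/4πd)(sinθ₁ + sinθ₂), where θ₁, θ₂ are the angles from the perpendicular to each end.
The perpendicular from the point meets the wire at its midpoint, so each end is L/2 = 0.2235 m away along the wire.
sinθ₁ = 0.2235/√(0.2235²+0.288²) = 0.6131; sinθ₂ = 0.2235/√(0.2235²+0.288²) = 0.6131.
B = (4π×10⁻⁷ × 7.62) / (4π × 0.288) × (0.6131 + 0.6131) = 3.24×10⁻⁶ T.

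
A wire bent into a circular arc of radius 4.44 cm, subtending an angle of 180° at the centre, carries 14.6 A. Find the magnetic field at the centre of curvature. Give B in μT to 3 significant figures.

The Biot–Savart field of a circular arc at its centre is B = μ₀Iφ/(4πR), with φ = 3.142 rad.
B = (4π×10⁻⁷ × 14.6 × 3.142) / (4π × 0.0444) = 1.03×10⁻⁴ T.

B ≈ 103 μT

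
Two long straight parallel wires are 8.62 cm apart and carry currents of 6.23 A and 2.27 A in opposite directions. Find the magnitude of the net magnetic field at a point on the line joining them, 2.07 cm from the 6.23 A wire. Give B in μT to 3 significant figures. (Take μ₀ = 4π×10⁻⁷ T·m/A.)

B ≈ 67.1 μT

Each long wire gives B = μ₀I/(2πd). Distances are d₁ = 0.0207 m and d₂ = 0.0655 m.
B₁ = 6.02×10⁻⁵ T, B₂ = 6.93×10⁻⁶ T.
Between antiparallel currents both contributions point the same way, so they add. B = B₁ + B₂ = 6.02×10⁻⁵ + 6.93×10⁻⁶ = 6.71×10⁻⁵ T.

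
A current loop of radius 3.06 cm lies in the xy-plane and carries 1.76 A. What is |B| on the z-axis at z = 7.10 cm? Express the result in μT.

On the axis of a circular loop, B = μ₀IR² / [2(R²+z²)^(3/2)].
R² + z² = (0.0306)² + (0.071)² = 0.005977 m², and (R²+z²)^(3/2) = 4.62×10⁻⁴ m³.
B = (4π×10⁻⁷ × 1.76 × 0.0009364) / (2 × 4.62×10⁻⁴) = 2.24×10⁻⁶ T.

B ≈ 2.24 μT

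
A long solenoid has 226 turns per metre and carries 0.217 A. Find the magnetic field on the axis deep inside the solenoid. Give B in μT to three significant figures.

B ≈ 61.6 μT

Inside a long solenoid, B = μ₀nI with n = 226 turns/m.
B = 4π×10⁻⁷ × 226 × 0.217 = 6.16×10⁻⁵ T.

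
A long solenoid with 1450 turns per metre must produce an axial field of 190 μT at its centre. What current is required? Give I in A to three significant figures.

Inside a long solenoid B = μ₀nI with n = 1450 m⁻¹, so I = B/(μ₀n).
I = 1.90×10⁻⁴ / (4π×10⁻⁷ × 1450) = 0.104 A.

I ≈ 0.104 A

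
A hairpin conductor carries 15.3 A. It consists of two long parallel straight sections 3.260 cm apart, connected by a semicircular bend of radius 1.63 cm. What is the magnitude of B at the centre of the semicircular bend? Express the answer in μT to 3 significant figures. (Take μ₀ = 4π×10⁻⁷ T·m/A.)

The semicircular arc contributes B_arc = μ₀I·π/(4πR) = μ₀I/(4R) = 2.95×10⁻⁴ T.
Each semi-infinite lead is at perpendicular distance R = 0.0163 m from the centre, with the perpendicular foot at its near end, so it contributes μ₀I/(4πR); both point the same way, together 1.88×10⁻⁴ T.
Arc and leads all point the same direction: B = 2.95×10⁻⁴ + 1.88×10⁻⁴ = 4.83×10⁻⁴ T.

B ≈ 483 μT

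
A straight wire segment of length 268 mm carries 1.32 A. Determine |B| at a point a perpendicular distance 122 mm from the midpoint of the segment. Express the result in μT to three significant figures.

B ≈ 1.60 μT

For a finite straight segment, B = (μ₀I/4πd)(sinθ₁ + sinθ₂), where θ₁, θ₂ are the angles from the perpendicular to each end.
The perpendicular from the point meets the wire at its midpoint, so each end is L/2 = 0.134 m away along the wire.
sinθ₁ = 0.134/√(0.134²+0.122²) = 0.7394; sinθ₂ = 0.134/√(0.134²+0.122²) = 0.7394.
B = (4π×10⁻⁷ × 1.32) / (4π × 0.122) × (0.7394 + 0.7394) = 1.60×10⁻⁶ T.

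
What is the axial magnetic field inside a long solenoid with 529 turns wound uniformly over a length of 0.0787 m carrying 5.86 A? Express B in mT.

Inside a long solenoid, B = μ₀nI with n = 6722 turns/m.
B = 4π×10⁻⁷ × 6722 × 5.86 = 4.95×10⁻² T.

B ≈ 49.5 mT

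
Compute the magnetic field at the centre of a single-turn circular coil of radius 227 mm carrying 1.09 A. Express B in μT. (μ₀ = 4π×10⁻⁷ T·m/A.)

At the centre of a circular loop the Biot–Savart law gives B = μ₀I/(2R).
B = (4π×10⁻⁷ × 1.09) / (2 × 0.227) = 3.02×10⁻⁶ T.

B ≈ 3.02 μT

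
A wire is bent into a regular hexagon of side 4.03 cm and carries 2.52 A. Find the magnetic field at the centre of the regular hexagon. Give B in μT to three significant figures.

Each side is a finite straight segment at perpendicular distance d = a/(2 tan(π/6)) = 0.0349 m from the centre, with end-angles ±π/6.
One side contributes B₁ = (μ₀I/4πd)·2 sin(π/6) = 7.22×10⁻⁶ T.
All 6 sides add in the same direction: B = 6 × 7.22×10⁻⁶ = 4.33×10⁻⁵ T.

B ≈ 43.3 μT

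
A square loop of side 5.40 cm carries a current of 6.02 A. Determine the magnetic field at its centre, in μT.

Each side is a finite straight segment at perpendicular distance d = a/(2 tan(π/4)) = 0.027 m from the centre, with end-angles ±π/4.
One side contributes B₁ = (μ₀I/4πd)·2 sin(π/4) = 3.15×10⁻⁵ T.
All 4 sides add in the same direction: B = 4 × 3.15×10⁻⁵ = 1.26×10⁻⁴ T.

B ≈ 126 μT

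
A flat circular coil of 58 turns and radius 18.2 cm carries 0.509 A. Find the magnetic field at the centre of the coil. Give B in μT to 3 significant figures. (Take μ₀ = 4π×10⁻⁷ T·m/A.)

For an N-turn flat coil, B = Nμ₀I/(2R) with R = 0.182 m.
B = 58 × 1.76×10⁻⁶ T = 1.02×10⁻⁴ T.

B ≈ 102 μT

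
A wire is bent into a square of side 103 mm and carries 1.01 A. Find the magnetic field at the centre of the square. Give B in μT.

Each side is a finite straight segment at perpendicular distance d = a/(2 tan(π/4)) = 0.0515 m from the centre, with end-angles ±π/4.
One side contributes B₁ = (μ₀I/4πd)·2 sin(π/4) = 2.77×10⁻⁶ T.
All 4 sides add in the same direction: B = 4 × 2.77×10⁻⁶ = 1.11×10⁻⁵ T.

B ≈ 11.1 μT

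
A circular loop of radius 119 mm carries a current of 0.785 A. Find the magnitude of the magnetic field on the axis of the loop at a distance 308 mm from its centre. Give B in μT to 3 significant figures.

B ≈ 0.194 μT

On the axis of a circular loop, B = μ₀IR² / [2(R²+z²)^(3/2)].
R² + z² = (0.119)² + (0.308)² = 0.109 m², and (R²+z²)^(3/2) = 3.60×10⁻² m³.
B = (4π×10⁻⁷ × 0.785 × 0.01416) / (2 × 3.60×10⁻²) = 1.94×10⁻⁷ T.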